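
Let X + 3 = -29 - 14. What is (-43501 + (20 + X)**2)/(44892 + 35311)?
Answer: -42825/80203 ≈ -0.53396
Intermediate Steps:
X = -46 (X = -3 + (-29 - 14) = -3 - 43 = -46)
(-43501 + (20 + X)**2)/(44892 + 35311) = (-43501 + (20 - 46)**2)/(44892 + 35311) = (-43501 + (-26)**2)/80203 = (-43501 + 676)*(1/80203) = -42825*1/80203 = -42825/80203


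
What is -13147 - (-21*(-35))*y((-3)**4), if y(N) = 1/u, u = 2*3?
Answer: -26539/2 ≈ -13270.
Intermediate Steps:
u = 6
y(N) = 1/6
-13147 - (-21*(-35))*y((-3)**4) = -13147 - (-21*(-35))/6 = -13147 - 735/6 = -13147 - 1*245/2 = -13147 - 245/2 = -26539/2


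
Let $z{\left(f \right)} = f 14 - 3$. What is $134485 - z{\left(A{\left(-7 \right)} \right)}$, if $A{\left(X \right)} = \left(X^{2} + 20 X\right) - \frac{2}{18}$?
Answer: $\frac{1221872}{9} \approx 1.3576 \cdot 10^{5}$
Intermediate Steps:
$A{\left(X \right)} = - \frac{1}{9} + X^{2} + 20 X$ ($A{\left(X \right)} = \left(X^{2} + 20 X\right) - \frac{1}{9} = - \frac{1}{9} + X^{2} + 20 X$)
$z{\left(f \right)} = -3 + 14 f$ ($z{\left(f \right)} = 14 f - 3 = -3 + 14 f$)
$134485 - z{\left(A{\left(-7 \right)} \right)} = 134485 - \left(-3 + 14 \left(- \frac{1}{9} + \left(-7\right)^{2} + 20 \left(-7\right)\right)\right) = 134485 - \left(-3 + 14 \left(- \frac{1}{9} + 49 - 140\right)\right) = 134485 - \left(-3 + 14 \left(- \frac{820}{9}\right)\right) = 134485 - \left(-3 - \frac{11480}{9}\right) = 134485 - - \frac{11507}{9} = 134485 + \frac{11507}{9} = \frac{1221872}{9}$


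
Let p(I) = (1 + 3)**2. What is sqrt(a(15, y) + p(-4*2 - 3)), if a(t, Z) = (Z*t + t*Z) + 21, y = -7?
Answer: I*sqrt(173) ≈ 13.153*I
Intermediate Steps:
p(I) = 16 (p(I) = 4**2 = 16)
a(t, Z) = 21 + 2*Z*t (a(t, Z) = (Z*t + Z*t) + 21 = 2*Z*t + 21 = 21 + 2*Z*t)
sqrt(a(15, y) + p(-4*2 - 3)) = sqrt((21 + 2*(-7)*15) + 16) = sqrt((21 - 210) + 16) = sqrt(-189 + 16) = sqrt(-173) = I*sqrt(173)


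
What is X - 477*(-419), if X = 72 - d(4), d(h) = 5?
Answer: 199930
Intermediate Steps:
X = 67 (X = 72 - 1*5 = 72 - 5 = 67)
X - 477*(-419) = 67 - 477*(-419) = 67 + 199863 = 199930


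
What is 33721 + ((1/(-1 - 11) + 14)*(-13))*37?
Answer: 324325/12 ≈ 27027.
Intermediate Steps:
33721 + ((1/(-1 - 11) + 14)*(-13))*37 = 33721 + ((1/(-12) + 14)*(-13))*37 = 33721 + ((-1/12 + 14)*(-13))*37 = 33721 + ((167/12)*(-13))*37 = 33721 - 2171/12*37 = 33721 - 80327/12 = 324325/12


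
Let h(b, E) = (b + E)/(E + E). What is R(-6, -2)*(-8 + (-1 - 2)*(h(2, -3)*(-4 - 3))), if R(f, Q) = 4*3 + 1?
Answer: -117/2 ≈ -58.500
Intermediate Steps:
h(b, E) = (E + b)/(2*E) (h(b, E) = (E + b)/((2*E)) = (E + b)*(1/(2*E)) = (E + b)/(2*E))
R(f, Q) = 13 (R(f, Q) = 12 + 1 = 13)
R(-6, -2)*(-8 + (-1 - 2)*(h(2, -3)*(-4 - 3))) = 13*(-8 + (-1 - 2)*(((1/2)*(-3 + 2)/(-3))*(-4 - 3))) = 13*(-8 - 3*(1/2)*(-1/3)*(-1)*(-7)) = 13*(-8 - (-7)/2) = 13*(-8 - 3*(-7/6)) = 13*(-8 + 7/2) = 13*(-9/2) = -117/2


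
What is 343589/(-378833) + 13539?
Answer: 5128676398/378833 ≈ 13538.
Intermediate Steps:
343589/(-378833) + 13539 = 343589*(-1/378833) + 13539 = -343589/378833 + 13539 = 5128676398/378833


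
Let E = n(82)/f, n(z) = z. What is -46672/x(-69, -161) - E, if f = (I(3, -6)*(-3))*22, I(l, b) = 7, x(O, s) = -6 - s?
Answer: -10774877/35805 ≈ -300.93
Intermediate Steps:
f = -462 (f = (7*(-3))*22 = -21*22 = -462)
E = -41/231 (E = 82/(-462) = 82*(-1/462) = -41/231 ≈ -0.17749)
-46672/x(-69, -161) - E = -46672/(-6 - 1*(-161)) - 1*(-41/231) = -46672/(-6 + 161) + 41/231 = -46672/155 + 41/231 = -10774877/35805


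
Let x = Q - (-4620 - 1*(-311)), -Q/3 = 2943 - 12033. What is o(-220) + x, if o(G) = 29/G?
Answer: 6947351/220 ≈ 31579.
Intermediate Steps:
Q = 27270 (Q = -3*(2943 - 12033) = -3*(-9090) = 27270)
x = 31579 (x = 27270 - (-4620 - 1*(-311)) = 27270 - (-4620 + 311) = 27270 - 1*(-4309) = 27270 + 4309 = 31579)
o(-220) + x = 29/(-220) + 31579 = 29*(-1/220) + 31579 = -29/220 + 31579 = 6947351/220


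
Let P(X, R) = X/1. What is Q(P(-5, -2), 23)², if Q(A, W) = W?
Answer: 529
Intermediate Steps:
P(X, R) = X (P(X, R) = X*1 = X)
Q(P(-5, -2), 23)² = 23² = 529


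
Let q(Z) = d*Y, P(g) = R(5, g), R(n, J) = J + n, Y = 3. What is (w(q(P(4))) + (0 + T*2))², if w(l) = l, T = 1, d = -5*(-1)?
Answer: 289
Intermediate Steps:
d = 5
P(g) = 5 + g (P(g) = g + 5 = 5 + g)
q(Z) = 15 (q(Z) = 5*3 = 15)
(w(q(P(4))) + (0 + T*2))² = (15 + (0 + 1*2))² = (15 + (0 + 2))² = (15 + 2)² = 17² = 289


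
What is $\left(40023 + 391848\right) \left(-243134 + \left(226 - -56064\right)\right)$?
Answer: $-80692505124$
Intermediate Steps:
$\left(40023 + 391848\right) \left(-243134 + \left(226 - -56064\right)\right) = 431871 \left(-243134 + \left(226 + 56064\right)\right) = 431871 \left(-243134 + 56290\right) = 431871 \left(-186844\right) = -80692505124$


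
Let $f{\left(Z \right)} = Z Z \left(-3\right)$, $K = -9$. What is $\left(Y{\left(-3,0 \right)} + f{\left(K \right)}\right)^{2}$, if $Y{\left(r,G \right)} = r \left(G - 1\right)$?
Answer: $57600$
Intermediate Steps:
$Y{\left(r,G \right)} = r \left(-1 + G\right)$
$f{\left(Z \right)} = - 3 Z^{2}$ ($f{\left(Z \right)} = Z^{2} \left(-3\right) = - 3 Z^{2}$)
$\left(Y{\left(-3,0 \right)} + f{\left(K \right)}\right)^{2} = \left(- 3 \left(-1 + 0\right) - 3 \left(-9\right)^{2}\right)^{2} = \left(\left(-3\right) \left(-1\right) - 243\right)^{2} = \left(3 - 243\right)^{2} = \left(-240\right)^{2} = 57600$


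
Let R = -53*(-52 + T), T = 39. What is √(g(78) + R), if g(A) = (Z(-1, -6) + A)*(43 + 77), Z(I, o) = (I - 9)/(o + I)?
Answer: √500801/7 ≈ 101.10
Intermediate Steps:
Z(I, o) = (-9 + I)/(I + o)
g(A) = 1200/7 + 120*A (g(A) = ((-9 - 1)/(-1 - 6) + A)*(43 + 77) = (-10/(-7) + A)*120 = (-⅐*(-10) + A)*120 = (10/7 + A)*120 = 1200/7 + 120*A)
R = 689 (R = -53*(-52 + 39) = -53*(-13) = 689)
√(g(78) + R) = √((1200/7 + 120*78) + 689) = √((1200/7 + 9360) + 689) = √(66720/7 + 689) = √(71543/7) = √500801/7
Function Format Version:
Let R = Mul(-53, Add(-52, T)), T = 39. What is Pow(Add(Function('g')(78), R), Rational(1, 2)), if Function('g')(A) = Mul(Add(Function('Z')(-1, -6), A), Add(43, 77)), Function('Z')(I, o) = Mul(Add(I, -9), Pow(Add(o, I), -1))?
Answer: Mul(Rational(1, 7), Pow(500801, Rational(1, 2))) ≈ 101.10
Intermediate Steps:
Function('Z')(I, o) = Mul(Pow(Add(I, o), -1), Add(-9, I)) (Function('Z')(I, o) = Mul(Add(-9, I), Pow(Add(I, o), -1)) = Mul(Pow(Add(I, o), -1), Add(-9, I)))
Function('g')(A) = Add(Rational(1200, 7), Mul(120, A)) (Function('g')(A) = Mul(Add(Mul(Pow(Add(-1, -6), -1), Add(-9, -1)), A), Add(43, 77)) = Mul(Add(Mul(Pow(-7, -1), -10), A), 120) = Mul(Add(Mul(Rational(-1, 7), -10), A), 120) = Mul(Add(Rational(10, 7), A), 120) = Add(Rational(1200, 7), Mul(120, A)))
R = 689 (R = Mul(-53, Add(-52, 39)) = Mul(-53, -13) = 689)
Pow(Add(Function('g')(78), R), Rational(1, 2)) = Pow(Add(Add(Rational(1200, 7), Mul(120, 78)), 689), Rational(1, 2)) = Pow(Add(Add(Rational(1200, 7), 9360), 689), Rational(1, 2)) = Pow(Add(Rational(66720, 7), 689), Rational(1, 2)) = Pow(Rational(71543, 7), Rational(1, 2)) = Mul(Rational(1, 7), Pow(500801, Rational(1, 2)))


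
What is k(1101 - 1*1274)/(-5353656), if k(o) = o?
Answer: 173/5353656 ≈ 3.2314e-5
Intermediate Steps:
k(1101 - 1*1274)/(-5353656) = (1101 - 1*1274)/(-5353656) = (1101 - 1274)*(-1/5353656) = -173*(-1/5353656) = 173/5353656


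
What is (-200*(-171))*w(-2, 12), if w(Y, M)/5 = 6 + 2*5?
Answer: 2736000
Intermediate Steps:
w(Y, M) = 80 (w(Y, M) = 5*(6 + 2*5) = 5*(6 + 10) = 5*16 = 80)
(-200*(-171))*w(-2, 12) = -200*(-171)*80 = 34200*80 = 2736000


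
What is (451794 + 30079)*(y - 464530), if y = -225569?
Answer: -332540075427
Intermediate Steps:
(451794 + 30079)*(y - 464530) = (451794 + 30079)*(-225569 - 464530) = 481873*(-690099) = -332540075427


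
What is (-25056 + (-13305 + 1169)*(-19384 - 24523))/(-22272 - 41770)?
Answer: -266415148/32021 ≈ -8320.0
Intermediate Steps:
(-25056 + (-13305 + 1169)*(-19384 - 24523))/(-22272 - 41770) = (-25056 - 12136*(-43907))/(-64042) = (-25056 + 532855352)*(-1/64042) = 532830296*(-1/64042) = -266415148/32021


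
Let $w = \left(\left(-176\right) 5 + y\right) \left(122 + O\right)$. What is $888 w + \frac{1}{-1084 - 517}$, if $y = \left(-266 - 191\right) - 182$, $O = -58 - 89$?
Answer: $\frac{53988601799}{1601} \approx 3.3722 \cdot 10^{7}$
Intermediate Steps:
$O = -147$
$y = -639$ ($y = -457 - 182 = -639$)
$w = 37975$ ($w = \left(\left(-176\right) 5 - 639\right) \left(122 - 147\right) = \left(-880 - 639\right) \left(-25\right) = \left(-1519\right) \left(-25\right) = 37975$)
$888 w + \frac{1}{-1084 - 517} = 888 \cdot 37975 + \frac{1}{-1084 - 517} = 33721800 + \frac{1}{-1601} = 33721800 - \frac{1}{1601} = \frac{53988601799}{1601}$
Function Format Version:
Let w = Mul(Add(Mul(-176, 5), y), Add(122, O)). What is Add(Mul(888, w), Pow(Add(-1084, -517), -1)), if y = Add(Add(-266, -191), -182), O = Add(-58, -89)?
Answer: Rational(53988601799, 1601) ≈ 3.3722e+7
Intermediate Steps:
O = -147
y = -639 (y = Add(-457, -182) = -639)
w = 37975 (w = Mul(Add(Mul(-176, 5), -639), Add(122, -147)) = Mul(Add(-880, -639), -25) = Mul(-1519, -25) = 37975)
Add(Mul(888, w), Pow(Add(-1084, -517), -1)) = Add(Mul(888, 37975), Pow(Add(-1084, -517), -1)) = Add(33721800, Pow(-1601, -1)) = Add(33721800, Rational(-1, 1601)) = Rational(53988601799, 1601)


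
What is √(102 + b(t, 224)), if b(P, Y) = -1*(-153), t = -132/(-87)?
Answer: √255 ≈ 15.969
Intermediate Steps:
t = 44/29 (t = -132*(-1/87) = 44/29 ≈ 1.5172)
b(P, Y) = 153
√(102 + b(t, 224)) = √(102 + 153) = √255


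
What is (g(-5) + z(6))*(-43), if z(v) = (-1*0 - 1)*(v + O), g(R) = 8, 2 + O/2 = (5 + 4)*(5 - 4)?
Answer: 516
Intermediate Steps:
O = 14 (O = -4 + 2*((5 + 4)*(5 - 4)) = -4 + 2*(9*1) = -4 + 2*9 = -4 + 18 = 14)
z(v) = -14 - v (z(v) = (-1*0 - 1)*(v + 14) = (0 - 1)*(14 + v) = -(14 + v) = -14 - v)
(g(-5) + z(6))*(-43) = (8 + (-14 - 1*6))*(-43) = (8 + (-14 - 6))*(-43) = (8 - 20)*(-43) = -12*(-43) = 516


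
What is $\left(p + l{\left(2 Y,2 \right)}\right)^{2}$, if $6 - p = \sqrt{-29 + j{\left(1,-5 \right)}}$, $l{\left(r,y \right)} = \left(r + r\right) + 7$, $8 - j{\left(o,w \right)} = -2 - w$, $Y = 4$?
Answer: $817 - 116 i \sqrt{6} \approx 817.0 - 284.14 i$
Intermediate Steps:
$j{\left(o,w \right)} = 10 + w$ ($j{\left(o,w \right)} = 8 - \left(-2 - w\right) = 8 + \left(2 + w\right) = 10 + w$)
$l{\left(r,y \right)} = 7 + 2 r$ ($l{\left(r,y \right)} = 2 r + 7 = 7 + 2 r$)
$p = 6 - 2 i \sqrt{6}$ ($p = 6 - \sqrt{-29 + \left(10 - 5\right)} = 6 - \sqrt{-29 + 5} = 6 - \sqrt{-24} = 6 - 2 i \sqrt{6} \approx 6.0 - 4.899 i$)
$\left(p + l{\left(2 Y,2 \right)}\right)^{2} = \left(\left(6 - 2 i \sqrt{6}\right) + \left(7 + 2 \cdot 2 \cdot 4\right)\right)^{2} = \left(\left(6 - 2 i \sqrt{6}\right) + \left(7 + 2 \cdot 8\right)\right)^{2} = \left(\left(6 - 2 i \sqrt{6}\right) + \left(7 + 16\right)\right)^{2} = \left(\left(6 - 2 i \sqrt{6}\right) + 23\right)^{2} = \left(29 - 2 i \sqrt{6}\right)^{2}$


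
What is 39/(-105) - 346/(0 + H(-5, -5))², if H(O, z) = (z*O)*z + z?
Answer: -23181/59150 ≈ -0.39190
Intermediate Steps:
H(O, z) = z + O*z² (H(O, z) = (O*z)*z + z = O*z² + z = z + O*z²)
39/(-105) - 346/(0 + H(-5, -5))² = 39/(-105) - 346/(0 - 5*(1 - 5*(-5)))² = 39*(-1/105) - 346/(0 - 5*(1 + 25))² = -13/35 - 346/(0 - 5*26)² = -13/35 - 346/(0 - 130)² = -13/35 - 346/((-130)²) = -13/35 - 346/16900 = -13/35 - 346*1/16900 = -13/35 - 173/8450 = -23181/59150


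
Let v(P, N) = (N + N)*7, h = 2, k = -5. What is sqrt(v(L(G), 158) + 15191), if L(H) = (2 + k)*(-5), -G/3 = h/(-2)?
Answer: sqrt(17403) ≈ 131.92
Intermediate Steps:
G = 3 (G = -6/(-2) = -6*(-1)/2 = -3*(-1) = 3)
L(H) = 15 (L(H) = (2 - 5)*(-5) = -3*(-5) = 15)
v(P, N) = 14*N (v(P, N) = (2*N)*7 = 14*N)
sqrt(v(L(G), 158) + 15191) = sqrt(14*158 + 15191) = sqrt(2212 + 15191) = sqrt(17403)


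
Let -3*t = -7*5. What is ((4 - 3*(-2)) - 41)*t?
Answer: -1085/3 ≈ -361.67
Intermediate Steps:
t = 35/3 (t = -(-7)*5/3 = -⅓*(-35) = 35/3 ≈ 11.667)
((4 - 3*(-2)) - 41)*t = ((4 - 3*(-2)) - 41)*(35/3) = ((4 + 6) - 41)*(35/3) = (10 - 41)*(35/3) = -31*35/3 = -1085/3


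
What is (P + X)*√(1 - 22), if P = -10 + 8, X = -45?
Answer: -47*I*√21 ≈ -215.38*I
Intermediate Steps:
P = -2
(P + X)*√(1 - 22) = (-2 - 45)*√(1 - 22) = -47*I*√21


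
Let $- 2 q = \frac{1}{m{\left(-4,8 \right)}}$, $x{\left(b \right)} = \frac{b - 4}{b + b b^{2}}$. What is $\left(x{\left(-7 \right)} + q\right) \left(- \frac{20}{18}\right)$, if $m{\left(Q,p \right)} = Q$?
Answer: $- \frac{73}{420} \approx -0.17381$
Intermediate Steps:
$x{\left(b \right)} = \frac{-4 + b}{b + b^{3}}$
$q = \frac{1}{8}$ ($q = - \frac{1}{2 \left(-4\right)} = \left(- \frac{1}{2}\right) \left(- \frac{1}{4}\right) = \frac{1}{8} \approx 0.125$)
$\left(x{\left(-7 \right)} + q\right) \left(- \frac{20}{18}\right) = \left(\frac{-4 - 7}{-7 + \left(-7\right)^{3}} + \frac{1}{8}\right) \left(- \frac{20}{18}\right) = \left(\frac{1}{-7 - 343} \left(-11\right) + \frac{1}{8}\right) \left(\left(-20\right) \frac{1}{18}\right) = \left(\frac{1}{-350} \left(-11\right) + \frac{1}{8}\right) \left(- \frac{10}{9}\right) = \left(\left(- \frac{1}{350}\right) \left(-11\right) + \frac{1}{8}\right) \left(- \frac{10}{9}\right) = \left(\frac{11}{350} + \frac{1}{8}\right) \left(- \frac{10}{9}\right) = \frac{219}{1400} \left(- \frac{10}{9}\right) = - \frac{73}{420}$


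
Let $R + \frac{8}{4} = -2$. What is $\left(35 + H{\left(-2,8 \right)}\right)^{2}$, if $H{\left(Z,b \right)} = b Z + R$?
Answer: $225$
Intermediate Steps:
$R = -4$ ($R = -2 - 2 = -4$)
$H{\left(Z,b \right)} = -4 + Z b$ ($H{\left(Z,b \right)} = b Z - 4 = Z b - 4 = -4 + Z b$)
$\left(35 + H{\left(-2,8 \right)}\right)^{2} = \left(35 - 20\right)^{2} = 15^{2} = 225$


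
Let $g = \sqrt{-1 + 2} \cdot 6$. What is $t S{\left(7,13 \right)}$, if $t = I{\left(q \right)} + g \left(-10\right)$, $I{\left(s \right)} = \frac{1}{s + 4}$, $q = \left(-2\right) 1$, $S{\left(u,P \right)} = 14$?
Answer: $-833$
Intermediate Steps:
$q = -2$
$I{\left(s \right)} = \frac{1}{4 + s}$
$g = 6$ ($g = \sqrt{1} \cdot 6 = 1 \cdot 6 = 6$)
$t = - \frac{119}{2}$ ($t = \frac{1}{4 - 2} + 6 \left(-10\right) = \frac{1}{2} - 60 = - \frac{119}{2} \approx -59.5$)
$t S{\left(7,13 \right)} = \left(- \frac{119}{2}\right) 14 = -833$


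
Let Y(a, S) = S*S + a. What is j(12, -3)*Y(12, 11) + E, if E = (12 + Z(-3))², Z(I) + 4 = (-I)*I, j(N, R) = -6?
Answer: -797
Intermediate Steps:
Y(a, S) = a + S² (Y(a, S) = S² + a = a + S²)
Z(I) = -4 - I² (Z(I) = -4 + (-I)*I = -4 - I²)
E = 1 (E = (12 + (-4 - 1*(-3)²))² = (12 + (-4 - 1*9))² = (12 + (-4 - 9))² = (12 - 13)² = (-1)² = 1)
j(12, -3)*Y(12, 11) + E = -6*(12 + 11²) + 1 = -6*(12 + 121) + 1 = -6*133 + 1 = -798 + 1 = -797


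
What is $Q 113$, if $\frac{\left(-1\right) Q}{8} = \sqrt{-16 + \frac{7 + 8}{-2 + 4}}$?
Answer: $- 452 i \sqrt{34} \approx - 2635.6 i$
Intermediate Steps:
$Q = - 4 i \sqrt{34}$ ($Q = - 8 \sqrt{-16 + \frac{7 + 8}{-2 + 4}} = - 8 \sqrt{-16 + \frac{15}{2}} = - 8 \sqrt{- \frac{17}{2}} = - 8 \frac{i \sqrt{34}}{2} = - 4 i \sqrt{34} \approx - 23.324 i$)
$Q 113 = - 4 i \sqrt{34} \cdot 113 = - 452 i \sqrt{34}$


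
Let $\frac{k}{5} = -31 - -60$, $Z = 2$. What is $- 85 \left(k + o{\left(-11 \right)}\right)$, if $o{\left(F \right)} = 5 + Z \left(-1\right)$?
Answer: $-12580$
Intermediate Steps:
$o{\left(F \right)} = 3$ ($o{\left(F \right)} = 5 + 2 \left(-1\right) = 5 - 2 = 3$)
$k = 145$ ($k = 5 \left(-31 - -60\right) = 5 \left(-31 + 60\right) = 5 \cdot 29 = 145$)
$- 85 \left(k + o{\left(-11 \right)}\right) = - 85 \left(145 + 3\right) = \left(-85\right) 148 = -12580$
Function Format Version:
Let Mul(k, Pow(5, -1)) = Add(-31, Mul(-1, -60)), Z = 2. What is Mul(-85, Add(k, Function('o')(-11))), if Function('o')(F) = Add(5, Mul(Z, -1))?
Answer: -12580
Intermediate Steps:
Function('o')(F) = 3 (Function('o')(F) = Add(5, Mul(2, -1)) = Add(5, -2) = 3)
k = 145 (k = Mul(5, Add(-31, Mul(-1, -60))) = Mul(5, Add(-31, 60)) = Mul(5, 29) = 145)
Mul(-85, Add(k, Function('o')(-11))) = Mul(-85, Add(145, 3)) = Mul(-85, 148) = -12580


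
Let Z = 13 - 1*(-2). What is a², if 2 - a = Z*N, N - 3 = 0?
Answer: 1849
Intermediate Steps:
N = 3 (N = 3 + 0 = 3)
Z = 15 (Z = 13 + 2 = 15)
a = -43 (a = 2 - 15*3 = 2 - 1*45 = 2 - 45 = -43)
a² = (-43)² = 1849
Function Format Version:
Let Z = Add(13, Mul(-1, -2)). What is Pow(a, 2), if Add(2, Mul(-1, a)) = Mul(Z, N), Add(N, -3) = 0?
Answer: 1849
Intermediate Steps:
N = 3 (N = Add(3, 0) = 3)
Z = 15 (Z = Add(13, 2) = 15)
a = -43 (a = Add(2, Mul(-1, Mul(15, 3))) = Add(2, Mul(-1, 45)) = Add(2, -45) = -43)
Pow(a, 2) = Pow(-43, 2) = 1849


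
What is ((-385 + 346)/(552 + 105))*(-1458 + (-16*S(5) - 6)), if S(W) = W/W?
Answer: 19240/219 ≈ 87.854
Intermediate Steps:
S(W) = 1
((-385 + 346)/(552 + 105))*(-1458 + (-16*S(5) - 6)) = ((-385 + 346)/(552 + 105))*(-1458 + (-16*1 - 6)) = (-39/657)*(-1458 + (-16 - 6)) = (-39*1/657)*(-1458 - 22) = -13/219*(-1480) = 19240/219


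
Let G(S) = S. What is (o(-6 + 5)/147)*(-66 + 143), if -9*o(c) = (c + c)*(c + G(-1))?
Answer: -44/189 ≈ -0.23280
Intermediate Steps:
o(c) = -2*c*(-1 + c)/9 (o(c) = -(c + c)*(c - 1)/9 = -2*c*(-1 + c)/9)
(o(-6 + 5)/147)*(-66 + 143) = ((2*(-6 + 5)*(1 - (-6 + 5))/9)/147)*(-66 + 143) = (((2/9)*(-1)*(1 - 1*(-1)))*(1/147))*77 = (((2/9)*(-1)*(1 + 1))*(1/147))*77 = (((2/9)*(-1)*2)*(1/147))*77 = -4/9*1/147*77 = -4/1323*77 = -44/189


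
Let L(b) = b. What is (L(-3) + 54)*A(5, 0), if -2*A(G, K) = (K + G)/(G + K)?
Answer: -51/2 ≈ -25.500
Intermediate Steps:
A(G, K) = -½ (A(G, K) = -(K + G)/(2*(G + K)) = -(G + K)/(2*(G + K)) = -½*1 = -½)
(L(-3) + 54)*A(5, 0) = (-3 + 54)*(-½) = 51*(-½) = -51/2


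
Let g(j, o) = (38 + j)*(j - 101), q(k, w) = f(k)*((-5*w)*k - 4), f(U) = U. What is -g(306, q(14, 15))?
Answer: -70520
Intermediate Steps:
q(k, w) = k*(-4 - 5*k*w) (q(k, w) = k*((-5*w)*k - 4) = k*(-5*k*w - 4) = k*(-4 - 5*k*w))
g(j, o) = (-101 + j)*(38 + j) (g(j, o) = (38 + j)*(-101 + j) = (-101 + j)*(38 + j))
-g(306, q(14, 15)) = -(-3838 + 306² - 63*306) = -(-3838 + 93636 - 19278) = -1*70520 = -70520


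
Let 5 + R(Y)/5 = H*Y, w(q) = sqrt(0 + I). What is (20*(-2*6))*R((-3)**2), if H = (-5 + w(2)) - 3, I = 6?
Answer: 92400 - 10800*sqrt(6) ≈ 65946.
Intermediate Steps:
w(q) = sqrt(6) (w(q) = sqrt(0 + 6) = sqrt(6))
H = -8 + sqrt(6) (H = (-5 + sqrt(6)) - 3 = -8 + sqrt(6) ≈ -5.5505)
R(Y) = -25 + 5*Y*(-8 + sqrt(6)) (R(Y) = -25 + 5*((-8 + sqrt(6))*Y) = -25 + 5*(Y*(-8 + sqrt(6))) = -25 + 5*Y*(-8 + sqrt(6)))
(20*(-2*6))*R((-3)**2) = (20*(-2*6))*(-25 - 5*(-3)**2*(8 - sqrt(6))) = (20*(-12))*(-25 - 5*9*(8 - sqrt(6))) = -240*(-25 + (-360 + 45*sqrt(6))) = -240*(-385 + 45*sqrt(6)) = 92400 - 10800*sqrt(6)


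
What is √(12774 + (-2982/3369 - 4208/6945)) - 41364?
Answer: -41364 + 8*√12139484780102865/7799235 ≈ -41251.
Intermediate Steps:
√(12774 + (-2982/3369 - 4208/6945)) - 41364 = √(12774 + (-2982*1/3369 - 4208*1/6945)) - 41364 = √(12774 + (-994/1123 - 4208/6945)) - 41364 = √(12774 - 11628914/7799235) - 41364 = √(99615798976/7799235) - 41364 = 8*√12139484780102865/7799235 - 41364 = -41364 + 8*√12139484780102865/7799235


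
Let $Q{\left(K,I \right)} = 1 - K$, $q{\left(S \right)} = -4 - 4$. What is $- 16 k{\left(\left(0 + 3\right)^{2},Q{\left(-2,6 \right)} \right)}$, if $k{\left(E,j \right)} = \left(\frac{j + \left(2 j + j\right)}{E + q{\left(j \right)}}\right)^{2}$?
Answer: $-2304$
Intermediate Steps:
$q{\left(S \right)} = -8$
$k{\left(E,j \right)} = \frac{16 j^{2}}{\left(-8 + E\right)^{2}}$ ($k{\left(E,j \right)} = \left(\frac{j + \left(2 j + j\right)}{E - 8}\right)^{2} = \left(\frac{j + 3 j}{-8 + E}\right)^{2} = \left(\frac{4 j}{-8 + E}\right)^{2} = \frac{16 j^{2}}{\left(-8 + E\right)^{2}}$)
$- 16 k{\left(\left(0 + 3\right)^{2},Q{\left(-2,6 \right)} \right)} = - 16 \frac{16 \left(1 - -2\right)^{2}}{\left(-8 + \left(0 + 3\right)^{2}\right)^{2}} = - 16 \frac{16 \left(1 + 2\right)^{2}}{\left(-8 + 3^{2}\right)^{2}} = - 16 \frac{16 \cdot 3^{2}}{\left(-8 + 9\right)^{2}} = - 16 \cdot 16 \cdot 9 \cdot 1^{-2} = - 16 \cdot 16 \cdot 9 \cdot 1 = \left(-16\right) 144 = -2304$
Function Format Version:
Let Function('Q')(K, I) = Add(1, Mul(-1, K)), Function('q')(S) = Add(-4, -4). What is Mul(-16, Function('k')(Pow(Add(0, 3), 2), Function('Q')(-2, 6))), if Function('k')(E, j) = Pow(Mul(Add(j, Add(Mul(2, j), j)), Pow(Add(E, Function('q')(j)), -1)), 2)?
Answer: -2304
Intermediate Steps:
Function('q')(S) = -8
Function('k')(E, j) = Mul(16, Pow(j, 2), Pow(Add(-8, E), -2)) (Function('k')(E, j) = Pow(Mul(Add(j, Add(Mul(2, j), j)), Pow(Add(E, -8), -1)), 2) = Pow(Mul(Add(j, Mul(3, j)), Pow(Add(-8, E), -1)), 2) = Pow(Mul(Mul(4, j), Pow(Add(-8, E), -1)), 2) = Pow(Mul(4, j, Pow(Add(-8, E), -1)), 2) = Mul(16, Pow(j, 2), Pow(Add(-8, E), -2)))
Mul(-16, Function('k')(Pow(Add(0, 3), 2), Function('Q')(-2, 6))) = Mul(-16, Mul(16, Pow(Add(1, Mul(-1, -2)), 2), Pow(Add(-8, Pow(Add(0, 3), 2)), -2))) = Mul(-16, Mul(16, Pow(Add(1, 2), 2), Pow(Add(-8, Pow(3, 2)), -2))) = Mul(-16, Mul(16, Pow(3, 2), Pow(Add(-8, 9), -2))) = Mul(-16, Mul(16, 9, Pow(1, -2))) = Mul(-16, Mul(16, 9, 1)) = Mul(-16, 144) = -2304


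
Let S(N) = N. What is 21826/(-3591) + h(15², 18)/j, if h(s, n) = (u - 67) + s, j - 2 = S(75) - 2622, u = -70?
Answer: -7980454/1305585 ≈ -6.1125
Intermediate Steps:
j = -2545 (j = 2 + (75 - 2622) = 2 - 2547 = -2545)
h(s, n) = -137 + s (h(s, n) = (-70 - 67) + s = -137 + s)
21826/(-3591) + h(15², 18)/j = 21826/(-3591) + (-137 + 15²)/(-2545) = 21826*(-1/3591) + (-137 + 225)*(-1/2545) = -3118/513 + 88*(-1/2545) = -3118/513 - 88/2545 = -7980454/1305585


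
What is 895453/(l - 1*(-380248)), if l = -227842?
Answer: 895453/152406 ≈ 5.8754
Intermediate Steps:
895453/(l - 1*(-380248)) = 895453/(-227842 - 1*(-380248)) = 895453/(-227842 + 380248) = 895453/152406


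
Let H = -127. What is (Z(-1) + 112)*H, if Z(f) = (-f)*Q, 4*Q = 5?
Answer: -57531/4 ≈ -14383.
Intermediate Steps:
Q = 5/4 (Q = (¼)*5 = 5/4 ≈ 1.2500)
Z(f) = -5*f/4 (Z(f) = -f*(5/4) = -5*f/4)
(Z(-1) + 112)*H = (-5/4*(-1) + 112)*(-127) = (5/4 + 112)*(-127) = (453/4)*(-127) = -57531/4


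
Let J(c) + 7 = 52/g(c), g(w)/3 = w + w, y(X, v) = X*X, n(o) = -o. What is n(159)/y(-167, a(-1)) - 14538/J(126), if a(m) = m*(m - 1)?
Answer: 38314947504/18267295 ≈ 2097.5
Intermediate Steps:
a(m) = m*(-1 + m)
y(X, v) = X²
g(w) = 6*w (g(w) = 3*(w + w) = 3*(2*w) = 6*w)
J(c) = -7 + 26/(3*c) (J(c) = -7 + 52/((6*c)) = -7 + 52*(1/(6*c)) = -7 + 26/(3*c))
n(159)/y(-167, a(-1)) - 14538/J(126) = (-1*159)/((-167)²) - 14538/(-7 + (26/3)/126) = -159/27889 - 14538/(-7 + (26/3)*(1/126)) = -159*1/27889 - 14538/(-7 + 13/189) = -159/27889 - 14538/(-1310/189) = -159/27889 - 14538*(-189/1310) = -159/27889 + 1373841/655 = 38314947504/18267295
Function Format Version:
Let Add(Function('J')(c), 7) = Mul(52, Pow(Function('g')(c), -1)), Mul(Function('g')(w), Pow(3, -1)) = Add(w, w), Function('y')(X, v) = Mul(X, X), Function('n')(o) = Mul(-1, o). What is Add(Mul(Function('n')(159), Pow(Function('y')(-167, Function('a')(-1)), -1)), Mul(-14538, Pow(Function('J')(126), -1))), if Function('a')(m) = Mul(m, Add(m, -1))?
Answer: Rational(38314947504, 18267295) ≈ 2097.5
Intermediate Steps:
Function('a')(m) = Mul(m, Add(-1, m))
Function('y')(X, v) = Pow(X, 2)
Function('g')(w) = Mul(6, w) (Function('g')(w) = Mul(3, Add(w, w)) = Mul(3, Mul(2, w)) = Mul(6, w))
Function('J')(c) = Add(-7, Mul(Rational(26, 3), Pow(c, -1))) (Function('J')(c) = Add(-7, Mul(52, Pow(Mul(6, c), -1))) = Add(-7, Mul(52, Mul(Rational(1, 6), Pow(c, -1)))) = Add(-7, Mul(Rational(26, 3), Pow(c, -1))))
Add(Mul(Function('n')(159), Pow(Function('y')(-167, Function('a')(-1)), -1)), Mul(-14538, Pow(Function('J')(126), -1))) = Add(Mul(Mul(-1, 159), Pow(Pow(-167, 2), -1)), Mul(-14538, Pow(Add(-7, Mul(Rational(26, 3), Pow(126, -1))), -1))) = Add(Mul(-159, Pow(27889, -1)), Mul(-14538, Pow(Add(-7, Mul(Rational(26, 3), Rational(1, 126))), -1))) = Add(Mul(-159, Rational(1, 27889)), Mul(-14538, Pow(Add(-7, Rational(13, 189)), -1))) = Add(Rational(-159, 27889), Mul(-14538, Pow(Rational(-1310, 189), -1))) = Add(Rational(-159, 27889), Mul(-14538, Rational(-189, 1310))) = Add(Rational(-159, 27889), Rational(1373841, 655)) = Rational(38314947504, 18267295)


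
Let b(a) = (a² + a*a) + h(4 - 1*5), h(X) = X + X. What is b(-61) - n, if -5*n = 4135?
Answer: 8267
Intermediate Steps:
n = -827 (n = -⅕*4135 = -827)
h(X) = 2*X
b(a) = -2 + 2*a² (b(a) = (a² + a*a) + 2*(4 - 1*5) = (a² + a²) + 2*(4 - 5) = 2*a² + 2*(-1) = 2*a² - 2 = -2 + 2*a²)
b(-61) - n = (-2 + 2*(-61)²) - 1*(-827) = (-2 + 2*3721) + 827 = (-2 + 7442) + 827 = 7440 + 827 = 8267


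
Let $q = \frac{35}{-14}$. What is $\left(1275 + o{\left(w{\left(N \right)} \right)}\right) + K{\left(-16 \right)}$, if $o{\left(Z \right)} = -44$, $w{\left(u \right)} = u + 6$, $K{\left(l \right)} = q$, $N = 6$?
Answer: $\frac{2457}{2} \approx 1228.5$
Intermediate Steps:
$q = - \frac{5}{2}$ ($q = 35 \left(- \frac{1}{14}\right) = - \frac{5}{2} \approx -2.5$)
$K{\left(l \right)} = - \frac{5}{2}$
$w{\left(u \right)} = 6 + u$
$\left(1275 + o{\left(w{\left(N \right)} \right)}\right) + K{\left(-16 \right)} = \left(1275 - 44\right) - \frac{5}{2} = 1231 - \frac{5}{2} = \frac{2457}{2}$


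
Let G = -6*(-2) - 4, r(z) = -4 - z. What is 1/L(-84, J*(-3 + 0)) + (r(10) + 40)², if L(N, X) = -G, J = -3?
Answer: 5407/8 ≈ 675.88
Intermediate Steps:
G = 8 (G = 12 - 4 = 8)
L(N, X) = -8 (L(N, X) = -1*8 = -8)
1/L(-84, J*(-3 + 0)) + (r(10) + 40)² = 1/(-8) + ((-4 - 1*10) + 40)² = -⅛ + ((-4 - 10) + 40)² = -⅛ + (-14 + 40)² = -⅛ + 26² = -⅛ + 676 = 5407/8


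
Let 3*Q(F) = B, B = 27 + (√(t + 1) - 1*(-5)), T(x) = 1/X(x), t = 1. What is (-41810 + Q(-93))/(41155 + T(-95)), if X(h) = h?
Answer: -65455/64446 + 95*√2/11729172 ≈ -1.0156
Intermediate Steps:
T(x) = 1/x
B = 32 + √2 (B = 27 + (√(1 + 1) - 1*(-5)) = 27 + (√2 + 5) = 27 + (5 + √2) = 32 + √2 ≈ 33.414)
Q(F) = 32/3 + √2/3 (Q(F) = (32 + √2)/3 = 32/3 + √2/3)
(-41810 + Q(-93))/(41155 + T(-95)) = (-41810 + (32/3 + √2/3))/(41155 + 1/(-95)) = (-125398/3 + √2/3)/(41155 - 1/95) = (-125398/3 + √2/3)/(3909724/95) = (-125398/3 + √2/3)*(95/3909724) = -65455/64446 + 95*√2/11729172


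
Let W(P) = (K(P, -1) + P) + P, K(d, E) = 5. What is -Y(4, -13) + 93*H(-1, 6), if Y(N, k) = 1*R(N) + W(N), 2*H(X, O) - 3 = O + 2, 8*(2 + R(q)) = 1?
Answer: 4003/8 ≈ 500.38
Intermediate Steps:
W(P) = 5 + 2*P (W(P) = (5 + P) + P = 5 + 2*P)
R(q) = -15/8 (R(q) = -2 + (⅛)*1 = -2 + ⅛ = -15/8)
H(X, O) = 5/2 + O/2 (H(X, O) = 3/2 + (O + 2)/2 = 3/2 + (2 + O)/2 = 3/2 + (1 + O/2) = 5/2 + O/2)
Y(N, k) = 25/8 + 2*N (Y(N, k) = 1*(-15/8) + (5 + 2*N) = -15/8 + (5 + 2*N) = 25/8 + 2*N)
-Y(4, -13) + 93*H(-1, 6) = -(25/8 + 2*4) + 93*(5/2 + (½)*6) = -(25/8 + 8) + 93*(5/2 + 3) = -1*89/8 + 93*(11/2) = -89/8 + 1023/2 = 4003/8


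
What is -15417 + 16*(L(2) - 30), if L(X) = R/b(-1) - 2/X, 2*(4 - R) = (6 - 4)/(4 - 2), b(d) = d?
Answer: -15969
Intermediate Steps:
R = 7/2 (R = 4 - (6 - 4)/(2*(4 - 2)) = 4 - 1/2 = 4 - ½*1 = 4 - ½ = 7/2 ≈ 3.5000)
L(X) = -7/2 - 2/X (L(X) = (7/2)/(-1) - 2/X = (7/2)*(-1) - 2/X = -7/2 - 2/X)
-15417 + 16*(L(2) - 30) = -15417 + 16*((-7/2 - 2/2) - 30) = -15417 + 16*((-7/2 - 2*½) - 30) = -15417 + 16*((-7/2 - 1) - 30) = -15417 + 16*(-9/2 - 30) = -15417 + 16*(-69/2) = -15417 - 552 = -15969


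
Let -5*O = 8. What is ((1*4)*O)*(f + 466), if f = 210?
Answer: -21632/5 ≈ -4326.4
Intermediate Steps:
O = -8/5 (O = -⅕*8 = -8/5 ≈ -1.6000)
((1*4)*O)*(f + 466) = ((1*4)*(-8/5))*(210 + 466) = (4*(-8/5))*676 = -32/5*676 = -21632/5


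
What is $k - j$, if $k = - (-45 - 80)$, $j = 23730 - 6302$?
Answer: $-17303$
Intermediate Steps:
$j = 17428$
$k = 125$ ($k = - (-45 - 80) = \left(-1\right) \left(-125\right) = 125$)
$k - j = 125 - 17428 = -17303$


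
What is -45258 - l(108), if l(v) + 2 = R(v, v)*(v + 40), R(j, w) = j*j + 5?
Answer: -1772268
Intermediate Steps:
R(j, w) = 5 + j² (R(j, w) = j² + 5 = 5 + j²)
l(v) = -2 + (5 + v²)*(40 + v) (l(v) = -2 + (5 + v²)*(v + 40) = -2 + (5 + v²)*(40 + v))
-45258 - l(108) = -45258 - (198 + 40*108² + 108*(5 + 108²)) = -45258 - (198 + 40*11664 + 108*(5 + 11664)) = -45258 - (198 + 466560 + 108*11669) = -45258 - (198 + 466560 + 1260252) = -45258 - 1*1727010 = -45258 - 1727010 = -1772268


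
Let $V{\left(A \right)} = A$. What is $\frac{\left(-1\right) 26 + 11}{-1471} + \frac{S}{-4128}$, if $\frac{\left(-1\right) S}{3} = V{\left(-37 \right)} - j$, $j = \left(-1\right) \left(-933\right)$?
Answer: $- \frac{703115}{1012048} \approx -0.69475$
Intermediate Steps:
$j = 933$
$S = 2910$ ($S = - 3 \left(-37 - 933\right) = \left(-3\right) \left(-970\right) = 2910$)
$\frac{\left(-1\right) 26 + 11}{-1471} + \frac{S}{-4128} = \frac{\left(-1\right) 26 + 11}{-1471} + \frac{2910}{-4128} = \left(-26 + 11\right) \left(- \frac{1}{1471}\right) + 2910 \left(- \frac{1}{4128}\right) = \left(-15\right) \left(- \frac{1}{1471}\right) - \frac{485}{688} = \frac{15}{1471} - \frac{485}{688} = - \frac{703115}{1012048}$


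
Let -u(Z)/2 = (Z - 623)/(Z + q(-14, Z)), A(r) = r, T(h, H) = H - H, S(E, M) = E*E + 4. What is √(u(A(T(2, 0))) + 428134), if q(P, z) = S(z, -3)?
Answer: √1713782/2 ≈ 654.56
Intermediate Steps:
S(E, M) = 4 + E² (S(E, M) = E² + 4 = 4 + E²)
q(P, z) = 4 + z²
T(h, H) = 0
u(Z) = -2*(-623 + Z)/(4 + Z + Z²) (u(Z) = -2*(Z - 623)/(Z + (4 + Z²)) = -2*(-623 + Z)/(4 + Z + Z²))
√(u(A(T(2, 0))) + 428134) = √(2*(623 - 1*0)/(4 + 0 + 0²) + 428134) = √(2*(623 + 0)/(4 + 0 + 0) + 428134) = √(2*623/4 + 428134) = √(2*(¼)*623 + 428134) = √(623/2 + 428134) = √(856891/2) = √1713782/2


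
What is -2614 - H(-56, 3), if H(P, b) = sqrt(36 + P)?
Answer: -2614 - 2*I*sqrt(5) ≈ -2614.0 - 4.4721*I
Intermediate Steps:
-2614 - H(-56, 3) = -2614 - sqrt(36 - 56) = -2614 - sqrt(-20) = -2614 - 2*I*sqrt(5)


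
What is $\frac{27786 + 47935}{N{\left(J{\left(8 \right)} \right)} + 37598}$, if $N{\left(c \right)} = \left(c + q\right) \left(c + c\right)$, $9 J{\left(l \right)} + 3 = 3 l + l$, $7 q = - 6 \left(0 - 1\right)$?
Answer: $\frac{42933807}{21332972} \approx 2.0126$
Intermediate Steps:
$q = \frac{6}{7}$ ($q = \frac{\left(-6\right) \left(0 - 1\right)}{7} = \frac{\left(-6\right) \left(-1\right)}{7} = \frac{1}{7} \cdot 6 = \frac{6}{7} \approx 0.85714$)
$J{\left(l \right)} = - \frac{1}{3} + \frac{4 l}{9}$ ($J{\left(l \right)} = - \frac{1}{3} + \frac{3 l + l}{9} = - \frac{1}{3} + \frac{4 l}{9}$)
$N{\left(c \right)} = 2 c \left(\frac{6}{7} + c\right)$ ($N{\left(c \right)} = \left(c + \frac{6}{7}\right) \left(c + c\right) = \left(\frac{6}{7} + c\right) 2 c = 2 c \left(\frac{6}{7} + c\right)$)
$\frac{27786 + 47935}{N{\left(J{\left(8 \right)} \right)} + 37598} = \frac{27786 + 47935}{\frac{2 \left(- \frac{1}{3} + \frac{4}{9} \cdot 8\right) \left(6 + 7 \left(- \frac{1}{3} + \frac{4}{9} \cdot 8\right)\right)}{7} + 37598} = \frac{75721}{\frac{2 \left(- \frac{1}{3} + \frac{32}{9}\right) \left(6 + 7 \left(- \frac{1}{3} + \frac{32}{9}\right)\right)}{7} + 37598} = \frac{75721}{\frac{2}{7} \cdot \frac{29}{9} \left(6 + 7 \cdot \frac{29}{9}\right) + 37598} = \frac{75721}{\frac{2}{7} \cdot \frac{29}{9} \left(6 + \frac{203}{9}\right) + 37598} = \frac{75721}{\frac{2}{7} \cdot \frac{29}{9} \cdot \frac{257}{9} + 37598} = \frac{75721}{\frac{14906}{567} + 37598} = \frac{75721}{\frac{21332972}{567}} = 75721 \cdot \frac{567}{21332972} = \frac{42933807}{21332972}$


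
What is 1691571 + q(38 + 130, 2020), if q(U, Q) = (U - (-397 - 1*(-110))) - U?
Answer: 1691858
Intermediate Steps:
q(U, Q) = 287 (q(U, Q) = (U - (-397 + 110)) - U = (U - 1*(-287)) - U = (U + 287) - U = (287 + U) - U = 287)
1691571 + q(38 + 130, 2020) = 1691571 + 287 = 1691858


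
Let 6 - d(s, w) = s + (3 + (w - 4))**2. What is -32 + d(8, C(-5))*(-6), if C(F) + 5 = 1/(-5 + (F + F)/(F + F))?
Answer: 1715/8 ≈ 214.38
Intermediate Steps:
C(F) = -21/4 (C(F) = -5 + 1/(-5 + (F + F)/(F + F)) = -5 + 1/(-5 + (2*F)/((2*F))) = -5 + 1/(-5 + (2*F)*(1/(2*F))) = -5 + 1/(-5 + 1) = -5 + 1/(-4) = -5 - 1/4 = -21/4)
d(s, w) = 6 - s - (-1 + w)**2 (d(s, w) = 6 - (s + (3 + (w - 4))**2) = 6 - (s + (3 + (-4 + w))**2) = 6 - (s + (-1 + w)**2) = 6 + (-s - (-1 + w)**2) = 6 - s - (-1 + w)**2)
-32 + d(8, C(-5))*(-6) = -32 + (6 - 1*8 - (-1 - 21/4)**2)*(-6) = -32 + (6 - 8 - (-25/4)**2)*(-6) = -32 + (6 - 8 - 1*625/16)*(-6) = -32 + (6 - 8 - 625/16)*(-6) = -32 - 657/16*(-6) = -32 + 1971/8 = 1715/8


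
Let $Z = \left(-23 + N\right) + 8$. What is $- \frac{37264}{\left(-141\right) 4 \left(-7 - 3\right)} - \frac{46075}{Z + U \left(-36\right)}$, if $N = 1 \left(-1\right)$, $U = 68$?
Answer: $\frac{21005563}{1737120} \approx 12.092$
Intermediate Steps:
$N = -1$
$Z = -16$ ($Z = \left(-23 - 1\right) + 8 = -24 + 8 = -16$)
$- \frac{37264}{\left(-141\right) 4 \left(-7 - 3\right)} - \frac{46075}{Z + U \left(-36\right)} = - \frac{37264}{\left(-141\right) 4 \left(-7 - 3\right)} - \frac{46075}{-16 + 68 \left(-36\right)} = - \frac{37264}{\left(-141\right) 4 \left(-10\right)} - \frac{46075}{-16 - 2448} = - \frac{37264}{\left(-141\right) \left(-40\right)} - \frac{46075}{-2464} = - \frac{37264}{5640} - - \frac{46075}{2464} = \left(-37264\right) \frac{1}{5640} + \frac{46075}{2464} = - \frac{4658}{705} + \frac{46075}{2464} = \frac{21005563}{1737120}$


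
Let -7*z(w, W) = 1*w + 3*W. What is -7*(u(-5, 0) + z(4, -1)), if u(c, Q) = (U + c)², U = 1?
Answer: -111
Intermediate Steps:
z(w, W) = -3*W/7 - w/7 (z(w, W) = -(1*w + 3*W)/7 = -(w + 3*W)/7 = -3*W/7 - w/7)
u(c, Q) = (1 + c)²
-7*(u(-5, 0) + z(4, -1)) = -7*((1 - 5)² + (-3/7*(-1) - ⅐*4)) = -7*((-4)² + (3/7 - 4/7)) = -7*(16 - ⅐) = -7*111/7 = -111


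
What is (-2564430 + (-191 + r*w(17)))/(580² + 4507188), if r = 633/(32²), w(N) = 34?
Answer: -1313075191/2479917056 ≈ -0.52948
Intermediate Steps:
r = 633/1024 ≈ 0.61816
(-2564430 + (-191 + r*w(17)))/(580² + 4507188) = (-2564430 + (-191 + (633/1024)*34))/(580² + 4507188) = (-2564430 + (-191 + 10761/512))/(336400 + 4507188) = (-2564430 - 87031/512)/4843588 = -1313075191/512*1/4843588 = -1313075191/2479917056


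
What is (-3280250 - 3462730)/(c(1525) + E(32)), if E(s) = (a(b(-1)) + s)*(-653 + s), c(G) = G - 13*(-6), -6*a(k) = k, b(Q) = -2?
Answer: 1685745/4619 ≈ 364.96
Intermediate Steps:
a(k) = -k/6
c(G) = 78 + G (c(G) = G + 78 = 78 + G)
E(s) = (-653 + s)*(1/3 + s) (E(s) = (-1/6*(-2) + s)*(-653 + s) = (1/3 + s)*(-653 + s) = (-653 + s)*(1/3 + s))
(-3280250 - 3462730)/(c(1525) + E(32)) = (-3280250 - 3462730)/((78 + 1525) + (-653/3 + 32**2 - 1958/3*32)) = -6742980/(1603 + (-653/3 + 1024 - 62656/3)) = -6742980/(1603 - 20079) = -6742980/(-18476) = -6742980*(-1/18476) = 1685745/4619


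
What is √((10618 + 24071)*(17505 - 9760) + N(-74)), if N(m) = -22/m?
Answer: 4*√22987760747/37 ≈ 16391.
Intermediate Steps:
√((10618 + 24071)*(17505 - 9760) + N(-74)) = √((10618 + 24071)*(17505 - 9760) - 22/(-74)) = √(34689*7745 - 22*(-1/74)) = √(268666305 + 11/37) = √(9940653296/37) = 4*√22987760747/37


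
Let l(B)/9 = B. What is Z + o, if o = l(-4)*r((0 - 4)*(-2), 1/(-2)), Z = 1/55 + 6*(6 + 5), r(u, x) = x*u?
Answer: 11551/55 ≈ 210.02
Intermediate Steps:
l(B) = 9*B
r(u, x) = u*x
Z = 3631/55 (Z = 1/55 + 6*11 = 1/55 + 66 = 3631/55 ≈ 66.018)
o = 144 (o = (9*(-4))*(((0 - 4)*(-2))/(-2)) = -36*(-4*(-2))*(-1)/2 = -288*(-1)/2 = -36*(-4) = 144)
Z + o = 3631/55 + 144 = 11551/55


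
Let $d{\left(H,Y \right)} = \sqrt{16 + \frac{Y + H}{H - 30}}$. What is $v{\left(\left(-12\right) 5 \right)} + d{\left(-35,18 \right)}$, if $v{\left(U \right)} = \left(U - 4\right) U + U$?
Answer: $3780 + \frac{\sqrt{68705}}{65} \approx 3784.0$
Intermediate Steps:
$d{\left(H,Y \right)} = \sqrt{16 + \frac{H + Y}{-30 + H}}$
$v{\left(U \right)} = U + U \left(-4 + U\right)$ ($v{\left(U \right)} = \left(-4 + U\right) U + U = U \left(-4 + U\right) + U = U + U \left(-4 + U\right)$)
$v{\left(\left(-12\right) 5 \right)} + d{\left(-35,18 \right)} = \left(-12\right) 5 \left(-3 - 60\right) + \sqrt{\frac{-480 + 18 + 17 \left(-35\right)}{-30 - 35}} = - 60 \left(-3 - 60\right) + \sqrt{\frac{-480 + 18 - 595}{-65}} = \left(-60\right) \left(-63\right) + \sqrt{\left(- \frac{1}{65}\right) \left(-1057\right)} = 3780 + \sqrt{\frac{1057}{65}} = 3780 + \frac{\sqrt{68705}}{65}$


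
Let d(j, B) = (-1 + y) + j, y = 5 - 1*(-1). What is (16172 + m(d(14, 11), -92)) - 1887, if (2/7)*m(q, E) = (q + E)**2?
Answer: 65873/2 ≈ 32937.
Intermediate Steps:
y = 6 (y = 5 + 1 = 6)
d(j, B) = 5 + j (d(j, B) = (-1 + 6) + j = 5 + j)
m(q, E) = 7*(E + q)**2/2 (m(q, E) = 7*(q + E)**2/2 = 7*(E + q)**2/2)
(16172 + m(d(14, 11), -92)) - 1887 = (16172 + 7*(-92 + (5 + 14))**2/2) - 1887 = (16172 + 7*(-92 + 19)**2/2) - 1887 = (16172 + (7/2)*(-73)**2) - 1887 = (16172 + (7/2)*5329) - 1887 = (16172 + 37303/2) - 1887 = 69647/2 - 1887 = 65873/2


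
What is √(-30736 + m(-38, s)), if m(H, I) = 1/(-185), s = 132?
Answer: I*√1051939785/185 ≈ 175.32*I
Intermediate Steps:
m(H, I) = -1/185
√(-30736 + m(-38, s)) = √(-30736 - 1/185) = √(-5686161/185) = I*√1051939785/185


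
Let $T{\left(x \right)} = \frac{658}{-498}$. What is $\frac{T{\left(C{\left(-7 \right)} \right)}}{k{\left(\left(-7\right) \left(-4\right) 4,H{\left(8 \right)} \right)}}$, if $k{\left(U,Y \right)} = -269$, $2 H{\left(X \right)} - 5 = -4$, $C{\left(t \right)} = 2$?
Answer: $\frac{329}{66981} \approx 0.0049118$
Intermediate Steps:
$H{\left(X \right)} = \frac{1}{2}$ ($H{\left(X \right)} = \frac{5}{2} + \frac{1}{2} \left(-4\right) = \frac{5}{2} - 2 = \frac{1}{2}$)
$T{\left(x \right)} = - \frac{329}{249}$ ($T{\left(x \right)} = 658 \left(- \frac{1}{498}\right) = - \frac{329}{249}$)
$\frac{T{\left(C{\left(-7 \right)} \right)}}{k{\left(\left(-7\right) \left(-4\right) 4,H{\left(8 \right)} \right)}} = - \frac{329}{249 \left(-269\right)} = \left(- \frac{329}{249}\right) \left(- \frac{1}{269}\right) = \frac{329}{66981}$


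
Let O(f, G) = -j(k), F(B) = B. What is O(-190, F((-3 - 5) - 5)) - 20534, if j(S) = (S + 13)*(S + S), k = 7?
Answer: -20814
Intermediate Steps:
j(S) = 2*S*(13 + S) (j(S) = (13 + S)*(2*S) = 2*S*(13 + S))
O(f, G) = -280 (O(f, G) = -2*7*(13 + 7) = -2*7*20 = -1*280 = -280)
O(-190, F((-3 - 5) - 5)) - 20534 = -280 - 20534 = -20814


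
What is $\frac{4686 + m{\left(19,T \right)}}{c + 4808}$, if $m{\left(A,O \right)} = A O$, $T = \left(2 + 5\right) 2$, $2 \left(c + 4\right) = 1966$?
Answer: $\frac{4952}{5787} \approx 0.85571$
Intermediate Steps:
$c = 979$ ($c = -4 + \frac{1}{2} \cdot 1966 = -4 + 983 = 979$)
$T = 14$ ($T = 7 \cdot 2 = 14$)
$\frac{4686 + m{\left(19,T \right)}}{c + 4808} = \frac{4686 + 19 \cdot 14}{979 + 4808} = \frac{4686 + 266}{5787} = 4952 \cdot \frac{1}{5787} = \frac{4952}{5787}$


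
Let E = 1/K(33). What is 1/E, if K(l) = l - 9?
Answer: 24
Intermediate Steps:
K(l) = -9 + l
E = 1/24 (E = 1/(-9 + 33) = 1/24 ≈ 0.041667)
1/E = 1/(1/24) = 24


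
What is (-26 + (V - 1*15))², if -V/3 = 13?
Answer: 6400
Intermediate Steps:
V = -39 (V = -3*13 = -39)
(-26 + (V - 1*15))² = (-26 + (-39 - 1*15))² = (-26 + (-39 - 15))² = (-26 - 54)² = (-80)² = 6400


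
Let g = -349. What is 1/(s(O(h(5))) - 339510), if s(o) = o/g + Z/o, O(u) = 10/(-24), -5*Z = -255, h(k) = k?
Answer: -20940/7111902431 ≈ -2.9444e-6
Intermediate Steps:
Z = 51 (Z = -⅕*(-255) = 51)
O(u) = -5/12 (O(u) = 10*(-1/24) = -5/12)
s(o) = 51/o - o/349 (s(o) = o/(-349) + 51/o = o*(-1/349) + 51/o = -o/349 + 51/o = 51/o - o/349)
1/(s(O(h(5))) - 339510) = 1/((51/(-5/12) - 1/349*(-5/12)) - 339510) = 1/((51*(-12/5) + 5/4188) - 339510) = 1/((-612/5 + 5/4188) - 339510) = 1/(-2563031/20940 - 339510) = 1/(-7111902431/20940) = -20940/7111902431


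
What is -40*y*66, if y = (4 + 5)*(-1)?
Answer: 23760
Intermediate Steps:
y = -9 (y = 9*(-1) = -9)
-40*y*66 = -(-360)*66 = -40*(-594) = 23760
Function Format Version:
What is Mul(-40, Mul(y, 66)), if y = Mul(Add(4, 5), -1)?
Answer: 23760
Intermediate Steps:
y = -9 (y = Mul(9, -1) = -9)
Mul(-40, Mul(y, 66)) = Mul(-40, Mul(-9, 66)) = Mul(-40, -594) = 23760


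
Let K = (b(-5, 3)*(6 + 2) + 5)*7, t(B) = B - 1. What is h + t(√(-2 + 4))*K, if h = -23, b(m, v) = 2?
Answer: -170 + 147*√2 ≈ 37.889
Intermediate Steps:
t(B) = -1 + B
K = 147 (K = (2*(6 + 2) + 5)*7 = (2*8 + 5)*7 = (16 + 5)*7 = 21*7 = 147)
h + t(√(-2 + 4))*K = -23 + (-1 + √(-2 + 4))*147 = -23 + (-1 + √2)*147 = -23 + (-147 + 147*√2) = -170 + 147*√2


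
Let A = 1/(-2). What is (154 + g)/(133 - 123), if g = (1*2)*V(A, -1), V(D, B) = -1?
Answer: 76/5 ≈ 15.200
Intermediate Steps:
A = -½ ≈ -0.50000
g = -2 (g = (1*2)*(-1) = 2*(-1) = -2)
(154 + g)/(133 - 123) = (154 - 2)/(133 - 123) = 152/10 = 152*(⅒) = 76/5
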